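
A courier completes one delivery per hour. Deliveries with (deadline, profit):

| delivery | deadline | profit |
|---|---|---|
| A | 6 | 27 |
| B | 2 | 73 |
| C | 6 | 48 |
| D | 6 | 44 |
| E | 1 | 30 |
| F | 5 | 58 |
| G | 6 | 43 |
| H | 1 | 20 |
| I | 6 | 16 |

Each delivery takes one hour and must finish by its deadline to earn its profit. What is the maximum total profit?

296

By profit: B(d2,73), F(d5,58), C(d6,48), D(d6,44), G(d6,43), E(d1,30), A(d6,27), H(d1,20), I(d6,16)
B→slot 2; F→slot 5; C→slot 6; D→slot 4; G→slot 3; E→slot 1; A skipped; H skipped; I skipped.
Profit = 30 + 73 + 43 + 44 + 58 + 48 = 296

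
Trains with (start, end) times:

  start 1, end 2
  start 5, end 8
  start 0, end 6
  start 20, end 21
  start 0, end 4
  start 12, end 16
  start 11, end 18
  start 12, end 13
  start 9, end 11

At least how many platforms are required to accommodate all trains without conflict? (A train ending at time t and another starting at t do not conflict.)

Count concurrent intervals with a sweep; the peak is the room count.
Events (time:±→running): 0:+→1 0:+→2 1:+→3 … peak 3.

3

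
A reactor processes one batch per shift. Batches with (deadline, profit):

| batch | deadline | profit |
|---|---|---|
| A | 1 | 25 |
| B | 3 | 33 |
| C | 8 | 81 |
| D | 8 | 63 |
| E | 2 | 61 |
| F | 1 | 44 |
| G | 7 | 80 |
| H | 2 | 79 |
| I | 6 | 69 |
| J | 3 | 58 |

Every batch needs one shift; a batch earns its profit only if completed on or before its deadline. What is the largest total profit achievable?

491

Sort by profit descending; place each in the latest free slot ≤ its deadline.
By profit: C(d8,81), G(d7,80), H(d2,79), I(d6,69), D(d8,63), E(d2,61), J(d3,58), F(d1,44), B(d3,33), A(d1,25)
C→slot 8; G→slot 7; H→slot 2; I→slot 6; D→slot 5; E→slot 1; J→slot 3; F skipped; B skipped; A skipped.
Profit = 61 + 79 + 58 + 63 + 69 + 80 + 81 = 491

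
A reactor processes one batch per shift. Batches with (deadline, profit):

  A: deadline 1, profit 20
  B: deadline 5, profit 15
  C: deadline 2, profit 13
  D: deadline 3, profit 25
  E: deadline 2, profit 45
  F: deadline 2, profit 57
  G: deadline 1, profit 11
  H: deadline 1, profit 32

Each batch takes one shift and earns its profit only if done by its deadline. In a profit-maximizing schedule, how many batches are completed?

Take jobs in profit order; each goes to the latest open slot no later than its deadline.
By profit: F(d2,57), E(d2,45), H(d1,32), D(d3,25), A(d1,20), B(d5,15), C(d2,13), G(d1,11)
F→slot 2; E→slot 1; H skipped; D→slot 3; A skipped; B→slot 5; C skipped; G skipped.
4 of 8 scheduled.

4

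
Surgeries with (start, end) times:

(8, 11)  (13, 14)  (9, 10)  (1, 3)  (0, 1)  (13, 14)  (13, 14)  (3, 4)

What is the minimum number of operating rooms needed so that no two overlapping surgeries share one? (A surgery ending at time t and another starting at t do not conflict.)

Count concurrent intervals with a sweep; the peak is the room count.
starts: [0, 1, 3, 8, 9, 13, 13, 13]
ends:   [1, 3, 4, 10, 11, 14, 14, 14]
s0→1 e1→0 s1→1 e3→0 s3→1 e4→0 s8→1 s9→2 e10→1 e11→0 s13→1 s13→2 s13→3  — peak 3.

3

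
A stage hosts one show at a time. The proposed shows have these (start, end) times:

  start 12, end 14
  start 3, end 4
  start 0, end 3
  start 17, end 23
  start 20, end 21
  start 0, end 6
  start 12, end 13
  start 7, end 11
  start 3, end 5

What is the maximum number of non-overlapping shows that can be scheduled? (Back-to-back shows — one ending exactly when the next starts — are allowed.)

Greedy by earliest finish: after sorting by end time, pick each interval compatible with the last pick.
By end time: (0,3), (3,4), (3,5), (0,6), (7,11), (12,13), (12,14), (20,21), (17,23).
Pick (0,3); next start ≥ 3 → (3,4); next start ≥ 4 → (7,11); next start ≥ 11 → (12,13); next start ≥ 13 → (20,21).
Selected 5 shows.

5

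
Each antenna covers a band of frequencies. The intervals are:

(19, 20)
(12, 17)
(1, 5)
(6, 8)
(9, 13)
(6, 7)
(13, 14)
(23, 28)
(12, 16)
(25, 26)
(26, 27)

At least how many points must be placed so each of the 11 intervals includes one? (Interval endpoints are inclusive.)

Process intervals by earliest right end; each time one isn't hit yet, stab at its right endpoint.
By right end: [1,5]  [6,7]  [6,8]  [9,13]  [13,14]  [12,16]  [12,17]  [19,20]  [25,26]  [26,27]  [23,28]
[1,5] uncovered → point at 5; [6,7] uncovered → point at 7; [9,13] uncovered → point at 13; [19,20] uncovered → point at 20; [25,26] uncovered → point at 26.
Points: 5, 7, 13, 20, 26 (5 total).

5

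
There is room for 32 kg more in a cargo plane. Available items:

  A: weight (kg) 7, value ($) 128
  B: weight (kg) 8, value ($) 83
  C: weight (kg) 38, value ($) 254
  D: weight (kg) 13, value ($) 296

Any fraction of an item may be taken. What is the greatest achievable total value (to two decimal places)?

533.74

Ratios (sorted): D 22.77, A 18.29, B 10.38, C 6.68
take D (13 @ 296); take A (7 @ 128); take B (8 @ 83); take 4/38 of C → 26.74. Capacity used 32/32.
Total value = 533.74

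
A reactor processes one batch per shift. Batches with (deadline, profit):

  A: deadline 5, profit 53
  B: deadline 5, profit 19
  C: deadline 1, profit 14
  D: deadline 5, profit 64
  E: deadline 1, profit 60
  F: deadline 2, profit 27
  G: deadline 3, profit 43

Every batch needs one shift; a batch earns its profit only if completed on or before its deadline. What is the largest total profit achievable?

247

Sort by profit descending; place each in the latest free slot ≤ its deadline.
Profit order: D=64 E=60 A=53 G=43 F=27 B=19 C=14
Assign: D→slot 5, E→slot 1, A→slot 4, G→slot 3, F→slot 2, B skipped, C skipped.
Slots: [1:E] [2:F] [3:G] [4:A] [5:D]
Profit = 60 + 27 + 43 + 53 + 64 = 247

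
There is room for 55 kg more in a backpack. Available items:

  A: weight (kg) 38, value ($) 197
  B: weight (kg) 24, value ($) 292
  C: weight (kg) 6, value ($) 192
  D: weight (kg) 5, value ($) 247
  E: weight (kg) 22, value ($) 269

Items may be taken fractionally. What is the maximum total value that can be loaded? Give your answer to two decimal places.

975.67

Sort by value per unit weight and fill in that order.
Order: D (247/5=49.40) > C (192/6=32.00) > E (269/22=12.23) > B (292/24=12.17) > A (197/38=5.18)
Fill: take D (5 @ 247) → take C (6 @ 192) → take E (22 @ 269) → take 22/24 of B → 267.67; 55/55 used.
Total value = 975.67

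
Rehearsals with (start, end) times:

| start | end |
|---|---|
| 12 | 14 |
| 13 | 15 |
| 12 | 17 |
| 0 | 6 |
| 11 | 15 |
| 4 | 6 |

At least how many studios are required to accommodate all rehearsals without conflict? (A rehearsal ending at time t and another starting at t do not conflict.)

Count concurrent intervals with a sweep; the peak is the room count.
starts: [0, 4, 11, 12, 12, 13]
ends:   [6, 6, 14, 15, 15, 17]
s0→1 s4→2 e6→1 e6→0 s11→1 s12→2 s12→3 s13→4  — peak 4.

4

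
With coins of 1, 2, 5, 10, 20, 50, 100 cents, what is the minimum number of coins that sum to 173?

5

Use the largest denomination that fits, subtract, and repeat.
173 − 1×100→73 − 1×50→23 − 1×20→3 − 1×2→1 − 1×1→0
Total coins = 1 + 1 + 1 + 1 + 1 = 5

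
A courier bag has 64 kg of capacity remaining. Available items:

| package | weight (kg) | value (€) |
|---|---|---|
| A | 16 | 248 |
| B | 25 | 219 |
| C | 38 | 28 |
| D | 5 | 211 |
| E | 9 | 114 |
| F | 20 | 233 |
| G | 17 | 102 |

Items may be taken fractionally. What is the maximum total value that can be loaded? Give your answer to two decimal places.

928.64

Sort by value per unit weight and fill in that order.
Ratios (sorted): D 42.20, A 15.50, E 12.67, F 11.65, B 8.76, G 6.00, C 0.74
take D (5 @ 211); take A (16 @ 248); take E (9 @ 114); take F (20 @ 233); take 14/25 of B → 122.64. Capacity used 64/64.
Total value = 928.64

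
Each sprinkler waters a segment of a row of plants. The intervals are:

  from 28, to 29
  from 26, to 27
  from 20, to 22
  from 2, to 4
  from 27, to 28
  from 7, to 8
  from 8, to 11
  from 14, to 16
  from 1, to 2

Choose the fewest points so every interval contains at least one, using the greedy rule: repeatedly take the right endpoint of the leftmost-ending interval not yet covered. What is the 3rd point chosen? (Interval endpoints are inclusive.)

By right end: [1,2]  [2,4]  [7,8]  [8,11]  [14,16]  [20,22]  [26,27]  [27,28]  [28,29]
[1,2] uncovered → point at 2; [7,8] uncovered → point at 8; [14,16] uncovered → point at 16; [20,22] uncovered → point at 22; [26,27] uncovered → point at 27; [28,29] uncovered → point at 29.
Points: 2, 8, 16, 22, 27, 29 (6 total).

16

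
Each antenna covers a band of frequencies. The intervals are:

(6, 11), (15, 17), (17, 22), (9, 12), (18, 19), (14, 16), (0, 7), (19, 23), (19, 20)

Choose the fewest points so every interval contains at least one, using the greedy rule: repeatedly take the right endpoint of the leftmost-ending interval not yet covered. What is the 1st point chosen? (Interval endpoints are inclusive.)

Sorted: [0,7] [6,11] [9,12] [14,16] [15,17] [18,19] [19,20] [17,22] [19,23]
{[0,7],[6,11]} hit by 7; {[9,12]} hit by 12; {[14,16],[15,17]} hit by 16; {[18,19],[19,20],[17,22],[19,23]} hit by 19.
Points: 7, 12, 16, 19 (4 total).

7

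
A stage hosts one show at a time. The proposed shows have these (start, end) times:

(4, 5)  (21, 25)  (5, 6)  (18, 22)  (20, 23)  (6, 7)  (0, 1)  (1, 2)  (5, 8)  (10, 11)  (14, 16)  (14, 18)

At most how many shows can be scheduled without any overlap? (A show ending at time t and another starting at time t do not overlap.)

8

Order by finish time; keep every interval that doesn't clash with the previous kept one.
By end time: (0,1), (1,2), (4,5), (5,6), (6,7), (5,8), (10,11), (14,16), (14,18), (18,22), (20,23), (21,25).
Pick (0,1); next start ≥ 1 → (1,2); next start ≥ 2 → (4,5); next start ≥ 5 → (5,6); next start ≥ 6 → (6,7); next start ≥ 7 → (10,11); next start ≥ 11 → (14,16); next start ≥ 16 → (18,22).
Selected 8 shows.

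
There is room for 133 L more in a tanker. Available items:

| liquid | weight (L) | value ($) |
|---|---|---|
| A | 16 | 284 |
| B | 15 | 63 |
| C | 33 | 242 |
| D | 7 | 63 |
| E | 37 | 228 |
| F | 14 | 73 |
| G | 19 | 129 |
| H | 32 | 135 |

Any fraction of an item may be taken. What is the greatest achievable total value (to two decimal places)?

Greedy by value/weight ratio, highest first.
Order: A (284/16=17.75) > D (63/7=9.00) > C (242/33=7.33) > G (129/19=6.79) > E (228/37=6.16) > F (73/14=5.21) > H (135/32=4.22) > B (63/15=4.20)
Fill: take A (16 @ 284) → take D (7 @ 63) → take C (33 @ 242) → take G (19 @ 129) → take E (37 @ 228) → take F (14 @ 73) → take 7/32 of H → 29.53; 133/133 used.
Total value = 1048.53

1048.53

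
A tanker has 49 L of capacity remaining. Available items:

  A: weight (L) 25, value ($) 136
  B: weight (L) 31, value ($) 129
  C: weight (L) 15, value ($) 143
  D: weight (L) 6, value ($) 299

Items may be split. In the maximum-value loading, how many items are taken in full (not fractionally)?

Order: D (299/6=49.83) > C (143/15=9.53) > A (136/25=5.44) > B (129/31=4.16)
Fill: take D (6 @ 299) → take C (15 @ 143) → take A (25 @ 136) → take 3/31 of B → 12.48; 49/49 used.
3 item(s) taken whole; one partial (take 3/31 of B).

3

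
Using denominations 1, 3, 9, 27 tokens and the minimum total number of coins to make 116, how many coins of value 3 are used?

2

116 − 4×27→8 − 2×3→2 − 2×1→0
Count of 3: 2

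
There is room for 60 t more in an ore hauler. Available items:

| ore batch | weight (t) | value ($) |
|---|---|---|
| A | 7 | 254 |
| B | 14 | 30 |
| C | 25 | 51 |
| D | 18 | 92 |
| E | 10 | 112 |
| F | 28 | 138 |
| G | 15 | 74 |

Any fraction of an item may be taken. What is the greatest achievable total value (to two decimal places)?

581.29

Sort by value per unit weight and fill in that order.
Ratios (sorted): A 36.29, E 11.20, D 5.11, G 4.93, F 4.93, B 2.14, C 2.04
take A (7 @ 254); take E (10 @ 112); take D (18 @ 92); take G (15 @ 74); take 10/28 of F → 49.29. Capacity used 60/60.
Total value = 581.29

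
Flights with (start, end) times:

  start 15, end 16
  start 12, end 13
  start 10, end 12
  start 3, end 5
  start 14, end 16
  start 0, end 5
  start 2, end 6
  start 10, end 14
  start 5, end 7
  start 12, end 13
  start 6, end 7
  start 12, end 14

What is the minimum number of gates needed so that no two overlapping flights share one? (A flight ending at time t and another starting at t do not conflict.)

Count concurrent intervals with a sweep; the peak is the room count.
starts: [0, 2, 3, 5, 6, 10, 10, 12, 12, 12, 14, 15]
ends:   [5, 5, 6, 7, 7, 12, 13, 13, 14, 14, 16, 16]
s0→1 s2→2 s3→3 e5→2 e5→1 s5→2 e6→1 s6→2 e7→1 e7→0 s10→1 s10→2 e12→1 s12→2 s12→3 s12→4  — peak 4.

4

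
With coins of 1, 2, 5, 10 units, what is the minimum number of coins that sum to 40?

40 = 4×10
Total coins = 4 = 4

4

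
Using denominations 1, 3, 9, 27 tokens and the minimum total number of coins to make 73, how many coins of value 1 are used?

Use the largest denomination that fits, subtract, and repeat.
73 − 2×27→19 − 2×9→1 − 1×1→0
Count of 1: 1

1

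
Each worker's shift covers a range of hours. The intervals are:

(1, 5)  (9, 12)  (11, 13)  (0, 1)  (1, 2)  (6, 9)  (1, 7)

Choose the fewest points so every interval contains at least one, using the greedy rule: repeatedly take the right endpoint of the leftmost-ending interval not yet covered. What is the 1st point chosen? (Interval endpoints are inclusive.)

1

Process intervals by earliest right end; each time one isn't hit yet, stab at its right endpoint.
By right end: [0,1]  [1,2]  [1,5]  [1,7]  [6,9]  [9,12]  [11,13]
[0,1] uncovered → point at 1; [6,9] uncovered → point at 9; [11,13] uncovered → point at 13.
Points: 1, 9, 13 (3 total).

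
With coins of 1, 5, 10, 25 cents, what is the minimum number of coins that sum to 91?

91 = 3×25 + 1×10 + 1×5 + 1×1
Total coins = 3 + 1 + 1 + 1 = 6

6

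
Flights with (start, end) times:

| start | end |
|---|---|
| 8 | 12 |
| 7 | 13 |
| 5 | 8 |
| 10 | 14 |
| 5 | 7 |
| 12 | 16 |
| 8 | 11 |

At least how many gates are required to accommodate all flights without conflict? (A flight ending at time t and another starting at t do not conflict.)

4

starts: [5, 5, 7, 8, 8, 10, 12]
ends:   [7, 8, 11, 12, 13, 14, 16]
s5→1 s5→2 e7→1 s7→2 e8→1 s8→2 s8→3 s10→4  — peak 4.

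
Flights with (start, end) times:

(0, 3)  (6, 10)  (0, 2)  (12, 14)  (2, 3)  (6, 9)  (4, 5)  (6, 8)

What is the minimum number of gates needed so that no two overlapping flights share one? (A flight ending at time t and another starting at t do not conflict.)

3

Count concurrent intervals with a sweep; the peak is the room count.
Events (time:±→running): 0:+→1 0:+→2 2:-→1 2:+→2 3:-→1 3:-→0 4:+→1 5:-→0 6:+→1 6:+→2 6:+→3 … peak 3.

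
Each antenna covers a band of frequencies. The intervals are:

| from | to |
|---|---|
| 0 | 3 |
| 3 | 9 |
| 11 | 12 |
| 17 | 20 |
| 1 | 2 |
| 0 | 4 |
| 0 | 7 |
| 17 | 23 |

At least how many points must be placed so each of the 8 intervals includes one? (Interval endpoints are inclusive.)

4

Sort by right endpoint; whenever an interval is uncovered, place a point at its right end.
By right end: [1,2]  [0,3]  [0,4]  [0,7]  [3,9]  [11,12]  [17,20]  [17,23]
[1,2] uncovered → point at 2; [3,9] uncovered → point at 9; [11,12] uncovered → point at 12; [17,20] uncovered → point at 20.
Points: 2, 9, 12, 20 (4 total).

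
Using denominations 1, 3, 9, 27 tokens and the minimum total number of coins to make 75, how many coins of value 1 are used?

75 − 2×27→21 − 2×9→3 − 1×3→0
Count of 1: 0

0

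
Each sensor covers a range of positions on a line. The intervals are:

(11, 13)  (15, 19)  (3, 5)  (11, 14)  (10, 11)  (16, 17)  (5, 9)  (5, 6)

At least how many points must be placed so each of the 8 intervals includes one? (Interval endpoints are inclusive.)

3

Process intervals by earliest right end; each time one isn't hit yet, stab at its right endpoint.
Sorted: [3,5] [5,6] [5,9] [10,11] [11,13] [11,14] [16,17] [15,19]
{[3,5],[5,6],[5,9]} hit by 5; {[10,11],[11,13],[11,14]} hit by 11; {[16,17],[15,19]} hit by 17.
Points: 5, 11, 17 (3 total).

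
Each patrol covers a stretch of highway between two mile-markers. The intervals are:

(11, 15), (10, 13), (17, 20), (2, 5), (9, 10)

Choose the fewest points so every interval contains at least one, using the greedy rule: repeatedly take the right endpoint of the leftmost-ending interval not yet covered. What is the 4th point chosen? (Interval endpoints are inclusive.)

Sorted: [2,5] [9,10] [10,13] [11,15] [17,20]
{[2,5]} hit by 5; {[9,10],[10,13]} hit by 10; {[11,15]} hit by 15; {[17,20]} hit by 20.
Points: 5, 10, 15, 20 (4 total).

20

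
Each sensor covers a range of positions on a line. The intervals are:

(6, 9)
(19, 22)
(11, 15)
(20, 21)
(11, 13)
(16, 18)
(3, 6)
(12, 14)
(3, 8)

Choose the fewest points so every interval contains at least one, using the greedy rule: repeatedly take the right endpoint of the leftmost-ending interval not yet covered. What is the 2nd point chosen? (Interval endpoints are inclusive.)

By right end: [3,6]  [3,8]  [6,9]  [11,13]  [12,14]  [11,15]  [16,18]  [20,21]  [19,22]
[3,6] uncovered → point at 6; [11,13] uncovered → point at 13; [16,18] uncovered → point at 18; [20,21] uncovered → point at 21.
Points: 6, 13, 18, 21 (4 total).

13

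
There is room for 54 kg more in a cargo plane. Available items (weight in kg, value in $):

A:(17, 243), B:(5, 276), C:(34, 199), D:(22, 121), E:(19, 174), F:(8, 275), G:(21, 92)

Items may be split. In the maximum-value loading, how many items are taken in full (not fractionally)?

Greedy by value/weight ratio, highest first.
Order: B (276/5=55.20) > F (275/8=34.38) > A (243/17=14.29) > E (174/19=9.16) > C (199/34=5.85) > D (121/22=5.50) > G (92/21=4.38)
Fill: take B (5 @ 276) → take F (8 @ 275) → take A (17 @ 243) → take E (19 @ 174) → take 5/34 of C → 29.26; 54/54 used.
4 item(s) taken whole; one partial (take 5/34 of C).

4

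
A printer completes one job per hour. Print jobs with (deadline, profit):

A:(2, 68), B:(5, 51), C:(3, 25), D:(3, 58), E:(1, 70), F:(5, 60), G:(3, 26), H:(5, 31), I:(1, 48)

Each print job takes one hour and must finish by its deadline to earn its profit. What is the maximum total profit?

307

Sort by profit descending; place each in the latest free slot ≤ its deadline.
By profit: E(d1,70), A(d2,68), F(d5,60), D(d3,58), B(d5,51), I(d1,48), H(d5,31), G(d3,26), C(d3,25)
E→slot 1; A→slot 2; F→slot 5; D→slot 3; B→slot 4; I skipped; H skipped; G skipped; C skipped.
Profit = 70 + 68 + 58 + 51 + 60 = 307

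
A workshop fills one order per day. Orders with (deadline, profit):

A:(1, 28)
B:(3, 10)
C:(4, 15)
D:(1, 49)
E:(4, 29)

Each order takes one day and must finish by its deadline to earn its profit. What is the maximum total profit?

By profit: D(d1,49), E(d4,29), A(d1,28), C(d4,15), B(d3,10)
D→slot 1; E→slot 4; A skipped; C→slot 3; B→slot 2.
Profit = 49 + 10 + 15 + 29 = 103

103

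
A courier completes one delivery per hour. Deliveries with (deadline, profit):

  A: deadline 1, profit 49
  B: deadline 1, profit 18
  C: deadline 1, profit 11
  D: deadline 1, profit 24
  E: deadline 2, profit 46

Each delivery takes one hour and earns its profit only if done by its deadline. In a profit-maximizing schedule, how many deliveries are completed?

Sort by profit descending; place each in the latest free slot ≤ its deadline.
Profit order: A=49 E=46 D=24 B=18 C=11
Assign: A→slot 1, E→slot 2, D skipped, B skipped, C skipped.
Slots: [1:A] [2:E]
2 of 5 scheduled.

2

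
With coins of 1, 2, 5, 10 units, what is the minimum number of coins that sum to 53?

7

53 − 5×10→3 − 1×2→1 − 1×1→0
Total coins = 5 + 1 + 1 = 7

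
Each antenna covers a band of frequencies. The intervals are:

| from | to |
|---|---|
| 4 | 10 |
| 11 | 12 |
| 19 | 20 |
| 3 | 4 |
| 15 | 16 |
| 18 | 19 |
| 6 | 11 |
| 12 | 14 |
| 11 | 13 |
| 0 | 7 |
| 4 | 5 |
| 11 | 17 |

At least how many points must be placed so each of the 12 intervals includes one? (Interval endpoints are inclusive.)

5

Sort by right endpoint; whenever an interval is uncovered, place a point at its right end.
By right end: [3,4]  [4,5]  [0,7]  [4,10]  [6,11]  [11,12]  [11,13]  [12,14]  [15,16]  [11,17]  [18,19]  [19,20]
[3,4] uncovered → point at 4; [6,11] uncovered → point at 11; [12,14] uncovered → point at 14; [15,16] uncovered → point at 16; [18,19] uncovered → point at 19.
Points: 4, 11, 14, 16, 19 (5 total).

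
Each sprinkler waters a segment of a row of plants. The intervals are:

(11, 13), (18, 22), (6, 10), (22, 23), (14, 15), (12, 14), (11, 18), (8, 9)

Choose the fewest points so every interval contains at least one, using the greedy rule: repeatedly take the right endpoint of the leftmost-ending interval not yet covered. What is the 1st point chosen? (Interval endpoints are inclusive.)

9

Sort by right endpoint; whenever an interval is uncovered, place a point at its right end.
Sorted: [8,9] [6,10] [11,13] [12,14] [14,15] [11,18] [18,22] [22,23]
{[8,9],[6,10]} hit by 9; {[11,13],[12,14]} hit by 13; {[14,15],[11,18]} hit by 15; {[18,22],[22,23]} hit by 22.
Points: 9, 13, 15, 22 (4 total).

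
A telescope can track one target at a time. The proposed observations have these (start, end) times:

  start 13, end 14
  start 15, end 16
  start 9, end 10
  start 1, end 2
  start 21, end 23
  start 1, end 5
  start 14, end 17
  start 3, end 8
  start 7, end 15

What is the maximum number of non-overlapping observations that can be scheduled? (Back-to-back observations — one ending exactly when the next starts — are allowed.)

6

Sorted by end: (1,2)  (1,5)  (3,8)  (9,10)  (13,14)  (7,15)  (15,16)  (14,17)  (21,23)
take (1,2); take (3,8); take (9,10); take (13,14); skip (7,15); take (15,16); take (21,23).
Selected 6 observations.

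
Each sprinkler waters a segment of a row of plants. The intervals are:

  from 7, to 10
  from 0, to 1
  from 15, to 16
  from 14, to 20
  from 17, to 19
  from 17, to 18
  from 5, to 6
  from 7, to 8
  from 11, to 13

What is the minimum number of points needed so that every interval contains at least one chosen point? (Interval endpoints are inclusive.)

Process intervals by earliest right end; each time one isn't hit yet, stab at its right endpoint.
By right end: [0,1]  [5,6]  [7,8]  [7,10]  [11,13]  [15,16]  [17,18]  [17,19]  [14,20]
[0,1] uncovered → point at 1; [5,6] uncovered → point at 6; [7,8] uncovered → point at 8; [11,13] uncovered → point at 13; [15,16] uncovered → point at 16; [17,18] uncovered → point at 18.
Points: 1, 6, 8, 13, 16, 18 (6 total).

6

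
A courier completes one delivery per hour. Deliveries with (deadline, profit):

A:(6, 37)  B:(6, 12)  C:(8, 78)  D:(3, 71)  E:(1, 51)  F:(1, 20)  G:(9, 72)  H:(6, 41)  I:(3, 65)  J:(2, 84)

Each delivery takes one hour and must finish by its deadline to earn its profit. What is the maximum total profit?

460

Take jobs in profit order; each goes to the latest open slot no later than its deadline.
By profit: J(d2,84), C(d8,78), G(d9,72), D(d3,71), I(d3,65), E(d1,51), H(d6,41), A(d6,37), F(d1,20), B(d6,12)
J→slot 2; C→slot 8; G→slot 9; D→slot 3; I→slot 1; E skipped; H→slot 6; A→slot 5; F skipped; B→slot 4.
Profit = 65 + 84 + 71 + 12 + 37 + 41 + 78 + 72 = 460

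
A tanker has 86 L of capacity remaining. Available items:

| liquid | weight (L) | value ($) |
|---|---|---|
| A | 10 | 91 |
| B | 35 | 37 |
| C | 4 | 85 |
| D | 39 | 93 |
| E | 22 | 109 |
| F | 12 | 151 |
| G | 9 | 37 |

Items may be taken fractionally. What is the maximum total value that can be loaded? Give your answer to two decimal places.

542.15

Sort by value per unit weight and fill in that order.
Ratios (sorted): C 21.25, F 12.58, A 9.10, E 4.95, G 4.11, D 2.38, B 1.06
take C (4 @ 85); take F (12 @ 151); take A (10 @ 91); take E (22 @ 109); take G (9 @ 37); take 29/39 of D → 69.15. Capacity used 86/86.
Total value = 542.15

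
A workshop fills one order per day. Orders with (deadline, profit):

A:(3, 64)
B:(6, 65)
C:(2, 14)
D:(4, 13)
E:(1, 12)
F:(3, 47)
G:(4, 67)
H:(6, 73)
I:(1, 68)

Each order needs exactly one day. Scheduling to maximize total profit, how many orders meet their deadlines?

6

Sort by profit descending; place each in the latest free slot ≤ its deadline.
By profit: H(d6,73), I(d1,68), G(d4,67), B(d6,65), A(d3,64), F(d3,47), C(d2,14), D(d4,13), E(d1,12)
H→slot 6; I→slot 1; G→slot 4; B→slot 5; A→slot 3; F→slot 2; C skipped; D skipped; E skipped.
6 of 9 scheduled.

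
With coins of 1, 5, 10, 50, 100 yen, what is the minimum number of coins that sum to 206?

Greedy: take as many of the largest coin as possible, then repeat with the remainder.
206 − 2×100→6 − 1×5→1 − 1×1→0
Total coins = 2 + 1 + 1 = 4

4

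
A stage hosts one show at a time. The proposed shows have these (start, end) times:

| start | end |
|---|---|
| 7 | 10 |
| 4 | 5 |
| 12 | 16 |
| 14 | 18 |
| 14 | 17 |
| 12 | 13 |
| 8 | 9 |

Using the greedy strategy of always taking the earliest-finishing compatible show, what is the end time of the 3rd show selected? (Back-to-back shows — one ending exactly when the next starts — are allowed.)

13

Greedy by earliest finish: after sorting by end time, pick each interval compatible with the last pick.
By end time: (4,5), (8,9), (7,10), (12,13), (12,16), (14,17), (14,18).
Pick (4,5); next start ≥ 5 → (8,9); next start ≥ 9 → (12,13); next start ≥ 13 → (14,17).
Selected: (4,5) (8,9) (12,13) (14,17)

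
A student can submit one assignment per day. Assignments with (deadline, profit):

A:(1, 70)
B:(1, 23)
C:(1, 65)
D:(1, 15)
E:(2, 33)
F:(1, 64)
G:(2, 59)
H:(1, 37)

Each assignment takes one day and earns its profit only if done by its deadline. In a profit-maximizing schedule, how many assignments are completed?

Sort by profit descending; place each in the latest free slot ≤ its deadline.
Profit order: A=70 C=65 F=64 G=59 H=37 E=33 B=23 D=15
Assign: A→slot 1, C skipped, F skipped, G→slot 2, H skipped, E skipped, B skipped, D skipped.
Slots: [1:A] [2:G]
2 of 8 scheduled.

2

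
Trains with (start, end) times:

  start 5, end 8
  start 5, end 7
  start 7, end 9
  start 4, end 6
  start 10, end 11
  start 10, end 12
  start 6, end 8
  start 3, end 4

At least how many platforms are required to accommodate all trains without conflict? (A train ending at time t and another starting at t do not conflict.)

3

starts: [3, 4, 5, 5, 6, 7, 10, 10]
ends:   [4, 6, 7, 8, 8, 9, 11, 12]
s3→1 e4→0 s4→1 s5→2 s5→3  — peak 3.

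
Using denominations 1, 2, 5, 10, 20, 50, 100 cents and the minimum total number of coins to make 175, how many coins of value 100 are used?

Greedy: take as many of the largest coin as possible, then repeat with the remainder.
175 = 1×100 + 1×50 + 1×20 + 1×5
Count of 100: 1

1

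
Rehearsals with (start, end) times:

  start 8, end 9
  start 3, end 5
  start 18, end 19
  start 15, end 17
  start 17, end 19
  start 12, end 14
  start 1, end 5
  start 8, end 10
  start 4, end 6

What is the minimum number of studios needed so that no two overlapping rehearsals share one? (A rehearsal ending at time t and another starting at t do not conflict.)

3

Count concurrent intervals with a sweep; the peak is the room count.
starts: [1, 3, 4, 8, 8, 12, 15, 17, 18]
ends:   [5, 5, 6, 9, 10, 14, 17, 19, 19]
s1→1 s3→2 s4→3  — peak 3.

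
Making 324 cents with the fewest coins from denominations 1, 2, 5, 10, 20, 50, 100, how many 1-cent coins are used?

0

Greedy: take as many of the largest coin as possible, then repeat with the remainder.
324 = 3×100 + 1×20 + 2×2
Count of 1: 0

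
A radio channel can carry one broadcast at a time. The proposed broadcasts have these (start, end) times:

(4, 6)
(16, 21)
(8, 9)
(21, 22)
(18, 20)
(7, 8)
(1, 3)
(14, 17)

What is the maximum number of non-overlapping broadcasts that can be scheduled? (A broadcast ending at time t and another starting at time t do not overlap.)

7

Sorted by end: (1,3)  (4,6)  (7,8)  (8,9)  (14,17)  (18,20)  (16,21)  (21,22)
take (1,3); take (4,6); take (7,8); take (8,9); take (14,17); take (18,20); skip (16,21); take (21,22).
Selected 7 broadcasts.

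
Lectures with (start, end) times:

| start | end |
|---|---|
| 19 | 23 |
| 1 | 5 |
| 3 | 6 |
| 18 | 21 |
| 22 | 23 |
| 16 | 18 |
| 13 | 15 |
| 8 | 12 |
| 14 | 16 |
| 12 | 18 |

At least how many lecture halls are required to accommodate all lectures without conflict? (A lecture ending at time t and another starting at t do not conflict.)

3

The answer is the maximum number of intervals overlapping at any instant.
Events (time:±→running): 1:+→1 3:+→2 5:-→1 6:-→0 8:+→1 12:-→0 12:+→1 13:+→2 14:+→3 … peak 3.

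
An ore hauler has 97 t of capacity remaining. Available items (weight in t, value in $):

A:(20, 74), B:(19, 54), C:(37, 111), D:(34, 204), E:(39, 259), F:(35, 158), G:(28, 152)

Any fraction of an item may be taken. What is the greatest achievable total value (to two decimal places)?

593.29

Sort by value per unit weight and fill in that order.
Order: E (259/39=6.64) > D (204/34=6.00) > G (152/28=5.43) > F (158/35=4.51) > A (74/20=3.70) > C (111/37=3.00) > B (54/19=2.84)
Fill: take E (39 @ 259) → take D (34 @ 204) → take 24/28 of G → 130.29; 97/97 used.
Total value = 593.29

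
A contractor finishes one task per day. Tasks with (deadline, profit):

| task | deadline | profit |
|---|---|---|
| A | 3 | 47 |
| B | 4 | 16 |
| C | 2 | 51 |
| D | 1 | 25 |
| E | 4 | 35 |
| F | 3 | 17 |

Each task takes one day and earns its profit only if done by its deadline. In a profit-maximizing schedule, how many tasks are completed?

Profit order: C=51 A=47 E=35 D=25 F=17 B=16
Assign: C→slot 2, A→slot 3, E→slot 4, D→slot 1, F skipped, B skipped.
Slots: [1:D] [2:C] [3:A] [4:E]
4 of 6 scheduled.

4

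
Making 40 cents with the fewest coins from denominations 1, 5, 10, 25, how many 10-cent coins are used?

Use the largest denomination that fits, subtract, and repeat.
40 = 1×25 + 1×10 + 1×5
Count of 10: 1

1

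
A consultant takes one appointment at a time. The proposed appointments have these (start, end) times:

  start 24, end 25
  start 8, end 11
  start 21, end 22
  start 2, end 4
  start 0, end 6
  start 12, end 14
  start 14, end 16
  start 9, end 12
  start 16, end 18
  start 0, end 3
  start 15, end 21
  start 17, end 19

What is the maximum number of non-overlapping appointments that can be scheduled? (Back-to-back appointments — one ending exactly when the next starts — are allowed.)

Order by finish time; keep every interval that doesn't clash with the previous kept one.
Sorted by end: (0,3)  (2,4)  (0,6)  (8,11)  (9,12)  (12,14)  (14,16)  (16,18)  (17,19)  (15,21)  (21,22)  (24,25)
take (0,3); take (8,11); skip (9,12); take (12,14); take (14,16); take (16,18); skip (17,19); take (21,22); take (24,25).
Selected 7 appointments.

7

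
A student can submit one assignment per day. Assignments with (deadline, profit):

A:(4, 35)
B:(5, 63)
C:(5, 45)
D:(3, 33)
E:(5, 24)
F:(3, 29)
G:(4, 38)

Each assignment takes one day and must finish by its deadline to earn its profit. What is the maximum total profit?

Take jobs in profit order; each goes to the latest open slot no later than its deadline.
By profit: B(d5,63), C(d5,45), G(d4,38), A(d4,35), D(d3,33), F(d3,29), E(d5,24)
B→slot 5; C→slot 4; G→slot 3; A→slot 2; D→slot 1; F skipped; E skipped.
Profit = 33 + 35 + 38 + 45 + 63 = 214

214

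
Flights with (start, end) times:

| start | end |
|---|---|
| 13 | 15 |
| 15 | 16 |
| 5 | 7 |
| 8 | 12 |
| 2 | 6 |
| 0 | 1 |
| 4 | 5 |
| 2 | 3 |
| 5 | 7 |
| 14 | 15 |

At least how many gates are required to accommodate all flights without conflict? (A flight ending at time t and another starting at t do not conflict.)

3

Count concurrent intervals with a sweep; the peak is the room count.
Events (time:±→running): 0:+→1 1:-→0 2:+→1 2:+→2 3:-→1 4:+→2 5:-→1 5:+→2 5:+→3 … peak 3.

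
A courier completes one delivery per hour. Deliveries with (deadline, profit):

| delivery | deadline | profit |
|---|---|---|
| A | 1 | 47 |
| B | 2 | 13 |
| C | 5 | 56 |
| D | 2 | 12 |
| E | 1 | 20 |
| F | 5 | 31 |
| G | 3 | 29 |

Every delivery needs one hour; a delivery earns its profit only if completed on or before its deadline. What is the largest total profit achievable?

176

Take jobs in profit order; each goes to the latest open slot no later than its deadline.
Profit order: C=56 A=47 F=31 G=29 E=20 B=13 D=12
Assign: C→slot 5, A→slot 1, F→slot 4, G→slot 3, E skipped, B→slot 2, D skipped.
Slots: [1:A] [2:B] [3:G] [4:F] [5:C]
Profit = 47 + 13 + 29 + 31 + 56 = 176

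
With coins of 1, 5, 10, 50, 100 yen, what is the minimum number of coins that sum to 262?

262 = 2×100 + 1×50 + 1×10 + 2×1
Total coins = 2 + 1 + 1 + 2 = 6

6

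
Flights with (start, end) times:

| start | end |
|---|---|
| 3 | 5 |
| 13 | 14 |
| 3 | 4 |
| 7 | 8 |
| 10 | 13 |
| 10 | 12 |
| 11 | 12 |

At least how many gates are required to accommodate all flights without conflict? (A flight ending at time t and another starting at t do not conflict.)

starts: [3, 3, 7, 10, 10, 11, 13]
ends:   [4, 5, 8, 12, 12, 13, 14]
s3→1 s3→2 e4→1 e5→0 s7→1 e8→0 s10→1 s10→2 s11→3  — peak 3.

3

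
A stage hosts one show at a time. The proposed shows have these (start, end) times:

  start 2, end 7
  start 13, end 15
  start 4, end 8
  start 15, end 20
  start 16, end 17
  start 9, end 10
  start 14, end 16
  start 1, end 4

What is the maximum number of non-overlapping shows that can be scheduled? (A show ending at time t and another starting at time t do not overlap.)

5

Greedy by earliest finish: after sorting by end time, pick each interval compatible with the last pick.
By end time: (1,4), (2,7), (4,8), (9,10), (13,15), (14,16), (16,17), (15,20).
Pick (1,4); next start ≥ 4 → (4,8); next start ≥ 8 → (9,10); next start ≥ 10 → (13,15); next start ≥ 15 → (16,17).
Selected 5 shows.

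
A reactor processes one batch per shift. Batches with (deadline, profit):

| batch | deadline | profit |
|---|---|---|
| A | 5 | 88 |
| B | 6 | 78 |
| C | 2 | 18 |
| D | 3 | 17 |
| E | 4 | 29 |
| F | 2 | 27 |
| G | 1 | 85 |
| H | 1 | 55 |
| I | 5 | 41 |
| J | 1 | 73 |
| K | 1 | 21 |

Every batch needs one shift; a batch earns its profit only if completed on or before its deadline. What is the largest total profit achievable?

348

Take jobs in profit order; each goes to the latest open slot no later than its deadline.
By profit: A(d5,88), G(d1,85), B(d6,78), J(d1,73), H(d1,55), I(d5,41), E(d4,29), F(d2,27), K(d1,21), C(d2,18), D(d3,17)
A→slot 5; G→slot 1; B→slot 6; J skipped; H skipped; I→slot 4; E→slot 3; F→slot 2; K skipped; C skipped; D skipped.
Profit = 85 + 27 + 29 + 41 + 88 + 78 = 348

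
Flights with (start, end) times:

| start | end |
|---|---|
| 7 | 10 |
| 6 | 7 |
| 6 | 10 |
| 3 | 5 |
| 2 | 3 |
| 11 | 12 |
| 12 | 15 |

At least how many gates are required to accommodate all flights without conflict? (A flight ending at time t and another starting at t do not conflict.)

starts: [2, 3, 6, 6, 7, 11, 12]
ends:   [3, 5, 7, 10, 10, 12, 15]
s2→1 e3→0 s3→1 e5→0 s6→1 s6→2  — peak 2.

2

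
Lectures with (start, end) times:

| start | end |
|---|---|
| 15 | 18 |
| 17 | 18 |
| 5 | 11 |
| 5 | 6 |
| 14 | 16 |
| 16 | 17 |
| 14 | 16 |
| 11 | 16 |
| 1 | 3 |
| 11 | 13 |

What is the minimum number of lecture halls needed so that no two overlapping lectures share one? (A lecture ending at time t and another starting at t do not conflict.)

4

Count concurrent intervals with a sweep; the peak is the room count.
starts: [1, 5, 5, 11, 11, 14, 14, 15, 16, 17]
ends:   [3, 6, 11, 13, 16, 16, 16, 17, 18, 18]
s1→1 e3→0 s5→1 s5→2 e6→1 e11→0 s11→1 s11→2 e13→1 s14→2 s14→3 s15→4  — peak 4.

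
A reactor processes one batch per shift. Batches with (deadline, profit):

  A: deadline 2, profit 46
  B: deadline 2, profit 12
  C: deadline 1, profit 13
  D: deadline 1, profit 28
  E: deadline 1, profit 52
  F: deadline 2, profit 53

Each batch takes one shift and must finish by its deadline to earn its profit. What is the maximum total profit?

Take jobs in profit order; each goes to the latest open slot no later than its deadline.
Profit order: F=53 E=52 A=46 D=28 C=13 B=12
Assign: F→slot 2, E→slot 1, A skipped, D skipped, C skipped, B skipped.
Slots: [1:E] [2:F]
Profit = 52 + 53 = 105

105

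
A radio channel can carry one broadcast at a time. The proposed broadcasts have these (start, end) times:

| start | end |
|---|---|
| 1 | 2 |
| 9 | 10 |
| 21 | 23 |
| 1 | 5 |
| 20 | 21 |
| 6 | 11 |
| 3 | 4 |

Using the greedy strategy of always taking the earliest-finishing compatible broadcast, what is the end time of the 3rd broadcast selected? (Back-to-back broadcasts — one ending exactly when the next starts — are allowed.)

Sort by end time and greedily take each interval whose start is ≥ the last chosen end.
By end time: (1,2), (3,4), (1,5), (9,10), (6,11), (20,21), (21,23).
Pick (1,2); next start ≥ 2 → (3,4); next start ≥ 4 → (9,10); next start ≥ 10 → (20,21); next start ≥ 21 → (21,23).
Selected: (1,2) (3,4) (9,10) (20,21) (21,23)

10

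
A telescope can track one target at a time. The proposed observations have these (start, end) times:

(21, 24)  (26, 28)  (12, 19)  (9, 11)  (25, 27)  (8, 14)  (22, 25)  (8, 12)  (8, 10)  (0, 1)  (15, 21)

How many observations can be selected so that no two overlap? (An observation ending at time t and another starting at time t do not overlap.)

5

Order by finish time; keep every interval that doesn't clash with the previous kept one.
Sorted by end: (0,1)  (8,10)  (9,11)  (8,12)  (8,14)  (12,19)  (15,21)  (21,24)  (22,25)  (25,27)  (26,28)
take (0,1); take (8,10); skip (9,11); skip (8,12); take (12,19); take (21,24); take (25,27).
Selected 5 observations.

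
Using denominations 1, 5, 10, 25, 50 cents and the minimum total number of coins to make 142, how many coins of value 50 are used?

2

142 = 2×50 + 1×25 + 1×10 + 1×5 + 2×1
Count of 50: 2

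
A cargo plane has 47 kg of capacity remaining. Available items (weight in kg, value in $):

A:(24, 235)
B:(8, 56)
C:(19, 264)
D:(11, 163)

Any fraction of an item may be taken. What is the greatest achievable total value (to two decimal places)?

Order: D (163/11=14.82) > C (264/19=13.89) > A (235/24=9.79) > B (56/8=7.00)
Fill: take D (11 @ 163) → take C (19 @ 264) → take 17/24 of A → 166.46; 47/47 used.
Total value = 593.46

593.46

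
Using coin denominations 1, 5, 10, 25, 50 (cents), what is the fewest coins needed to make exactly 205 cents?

5

Use the largest denomination that fits, subtract, and repeat.
205 = 4×50 + 1×5
Total coins = 4 + 1 = 5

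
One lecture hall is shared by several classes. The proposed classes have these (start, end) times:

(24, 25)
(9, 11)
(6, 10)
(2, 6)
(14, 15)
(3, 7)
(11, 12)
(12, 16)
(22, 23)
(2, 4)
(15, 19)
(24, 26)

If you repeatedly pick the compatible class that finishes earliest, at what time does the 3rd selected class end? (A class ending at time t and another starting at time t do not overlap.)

12

Sort by end time and greedily take each interval whose start is ≥ the last chosen end.
Sorted by end: (2,4)  (2,6)  (3,7)  (6,10)  (9,11)  (11,12)  (14,15)  (12,16)  (15,19)  (22,23)  (24,25)  (24,26)
take (2,4); skip (3,7); take (6,10); skip (9,11); take (11,12); take (14,15); take (15,19); take (22,23); take (24,25).
Selected: (2,4) (6,10) (11,12) (14,15) (15,19) (22,23) (24,25)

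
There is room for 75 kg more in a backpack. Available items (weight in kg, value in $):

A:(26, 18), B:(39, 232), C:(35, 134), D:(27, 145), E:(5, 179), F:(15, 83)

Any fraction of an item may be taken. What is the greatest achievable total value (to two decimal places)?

579.93

Ratios (sorted): E 35.80, B 5.95, F 5.53, D 5.37, C 3.83, A 0.69
take E (5 @ 179); take B (39 @ 232); take F (15 @ 83); take 16/27 of D → 85.93. Capacity used 75/75.
Total value = 579.93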